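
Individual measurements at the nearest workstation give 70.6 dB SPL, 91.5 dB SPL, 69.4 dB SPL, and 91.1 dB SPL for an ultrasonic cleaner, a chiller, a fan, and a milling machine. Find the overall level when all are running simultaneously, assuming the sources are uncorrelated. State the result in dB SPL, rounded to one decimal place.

94.3 dB SPL

For uncorrelated sources the intensities add, so convert each level to linear form, sum, and take 10·log₁₀ of the total.
Σ 10^(L/10) = 10^(70.6/10) + 10^(91.5/10) + 10^(69.4/10) + 10^(91.1/10) = 2.721e+09.
L_total = 10·log₁₀(2.721e+09) = 94.35 dB SPL.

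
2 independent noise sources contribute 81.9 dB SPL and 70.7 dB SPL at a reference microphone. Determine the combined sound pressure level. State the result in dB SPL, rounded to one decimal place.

82.2 dB SPL

For uncorrelated sources the intensities add, so convert each level to linear form, sum, and take 10·log₁₀ of the total.
Σ 10^(L/10) = 10^(81.9/10) + 10^(70.7/10) = 1.666e+08.
L_total = 10·log₁₀(1.666e+08) = 82.22 dB SPL.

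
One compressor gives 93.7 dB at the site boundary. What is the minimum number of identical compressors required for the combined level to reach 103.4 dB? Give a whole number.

The shortfall is 103.4 − 93.7 = 9.7 dB, and N units add 10·log₁₀ N, so need 10·log₁₀ N ≥ 9.7.
N ≥ 10^(9.7/10) = 9.333, so N = 10.

10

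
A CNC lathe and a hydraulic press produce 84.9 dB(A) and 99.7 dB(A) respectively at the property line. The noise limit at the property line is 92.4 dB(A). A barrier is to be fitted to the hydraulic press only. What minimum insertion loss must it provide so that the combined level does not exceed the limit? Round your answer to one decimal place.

Everything except the hydraulic press sums to 10^(84.9/10) = 3.090e+08 in linear terms, 84.90 dB(A).
The limit corresponds to 10^(92.4/10) = 1.738e+09; subtracting the fixed part leaves 1.429e+09 for the hydraulic press, i.e. 91.55 dB(A).
So the hydraulic press must be reduced from 99.7 to 91.55 dB(A): IL = 8.15 dB.

8.2 dB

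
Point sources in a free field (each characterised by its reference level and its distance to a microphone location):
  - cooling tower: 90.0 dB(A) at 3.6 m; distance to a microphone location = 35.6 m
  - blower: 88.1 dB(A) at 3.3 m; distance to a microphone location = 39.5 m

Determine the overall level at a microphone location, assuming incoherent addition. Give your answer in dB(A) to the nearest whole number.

First find each source's level at the receiver (point-source: −20·log₁₀(r/r_ref)), then combine on an intensity basis.
cooling tower: 90.0 − 20·log₁₀(35.6/3.6) = 90.0 − 19.90 = 70.10 dB(A).
blower: 88.1 − 20·log₁₀(39.5/3.3) = 88.1 − 21.56 = 66.54 dB(A).
Σ 10^(L/10) = 1.473e+07 → L_total = 10·log₁₀(1.473e+07) = 71.68 dB(A).

72 dB(A)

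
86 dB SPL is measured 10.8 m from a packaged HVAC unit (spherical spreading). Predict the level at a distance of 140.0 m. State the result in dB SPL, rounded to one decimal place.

Point-source attenuation: ΔL = 20·log₁₀(r₂/r₁) = 20·log₁₀(140.0/10.8) = 22.254 dB.
L₂ = 86 − 20·log₁₀(140.0/10.8) = 86 − 22.254 = 63.75 dB SPL.

63.7 dB SPL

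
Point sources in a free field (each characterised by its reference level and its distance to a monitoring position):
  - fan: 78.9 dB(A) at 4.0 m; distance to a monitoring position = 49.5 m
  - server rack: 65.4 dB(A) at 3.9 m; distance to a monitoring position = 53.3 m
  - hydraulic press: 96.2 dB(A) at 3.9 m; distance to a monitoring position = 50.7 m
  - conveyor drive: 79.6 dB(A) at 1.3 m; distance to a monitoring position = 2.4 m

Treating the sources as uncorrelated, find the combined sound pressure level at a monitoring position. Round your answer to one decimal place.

First find each source's level at the receiver (point-source: −20·log₁₀(r/r_ref)), then combine on an intensity basis.
fan: 78.9 − 20·log₁₀(49.5/4.0) = 78.9 − 21.85 = 57.05 dB(A).
server rack: 65.4 − 20·log₁₀(53.3/3.9) = 65.4 − 22.71 = 42.69 dB(A).
hydraulic press: 96.2 − 20·log₁₀(50.7/3.9) = 96.2 − 22.28 = 73.92 dB(A).
conveyor drive: 79.6 − 20·log₁₀(2.4/1.3) = 79.6 − 5.33 = 74.27 dB(A).
Σ 10^(L/10) = 5.195e+07 → L_total = 10·log₁₀(5.195e+07) = 77.16 dB(A).

77.2 dB(A)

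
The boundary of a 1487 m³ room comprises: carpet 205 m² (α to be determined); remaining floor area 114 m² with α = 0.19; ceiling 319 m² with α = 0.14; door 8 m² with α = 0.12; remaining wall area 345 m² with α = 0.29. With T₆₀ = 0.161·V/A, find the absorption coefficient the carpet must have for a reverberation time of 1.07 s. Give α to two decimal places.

0.28

From T₆₀ = 0.161·V/A, the target T₆₀ = 1.07 s needs A = 0.161·1487/1.07 = 223.74 m².
Absorption from the other surfaces = 114·0.19 + 319·0.14 + 8·0.12 + 345·0.29 = 167.33 m², so the carpet must supply 56.41 m² over 205 m².
α = 56.41/205 = 0.275.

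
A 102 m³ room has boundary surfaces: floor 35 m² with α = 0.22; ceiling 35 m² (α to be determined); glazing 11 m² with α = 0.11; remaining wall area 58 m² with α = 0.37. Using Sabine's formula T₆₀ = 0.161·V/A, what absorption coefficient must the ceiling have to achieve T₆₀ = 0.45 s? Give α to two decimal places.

0.17

From T₆₀ = 0.161·V/A, the target T₆₀ = 0.45 s needs A = 0.161·102/0.45 = 36.49 m².
Absorption from the other surfaces = 35·0.22 + 11·0.11 + 58·0.37 = 30.37 m², so the ceiling must supply 6.12 m² over 35 m².
α = 6.12/35 = 0.175.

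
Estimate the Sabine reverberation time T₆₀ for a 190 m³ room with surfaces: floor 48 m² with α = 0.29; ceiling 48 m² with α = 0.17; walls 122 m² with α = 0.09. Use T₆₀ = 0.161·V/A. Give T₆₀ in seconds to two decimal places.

A = Σ Sᵢαᵢ = 48·0.29 + 48·0.17 + 122·0.09 = 33.06 m².
T₆₀ = 0.161·V/A = 0.161·190/33.06 = 0.925 s.

0.93 s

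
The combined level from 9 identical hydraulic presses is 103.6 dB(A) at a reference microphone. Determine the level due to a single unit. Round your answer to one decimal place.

94.1 dB(A)

Dividing the total intensity by 9 lowers the level by 10·log₁₀ 9 = 9.542 dB: L₁ = 103.6 − 9.542.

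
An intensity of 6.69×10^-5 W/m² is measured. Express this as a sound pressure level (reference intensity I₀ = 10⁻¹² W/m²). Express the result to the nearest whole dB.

L = 10·log₁₀(I/I₀) = 10·log₁₀(6.69×10^-5/10⁻¹²) = 10·log₁₀(6.69×10^7).
L = 10·(0.8254 + 7) = 78.25 dB.

78 dB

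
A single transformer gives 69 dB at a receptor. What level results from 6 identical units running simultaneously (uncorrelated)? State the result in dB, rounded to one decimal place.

76.8 dB

L_total = L₁ + 10·log₁₀ N for N identical incoherent sources.
L_total = 69 + 10·log₁₀(6) = 69 + 7.782 = 76.78 dB.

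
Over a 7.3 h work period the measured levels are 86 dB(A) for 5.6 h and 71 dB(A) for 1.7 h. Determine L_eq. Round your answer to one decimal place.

L_eq = 10·log₁₀[(1/T)·Σ tᵢ·10^(Lᵢ/10)] with T = 7.3 h.
Σ tᵢ·10^(Lᵢ/10) = 5.6·10^(86/10) + 1.7·10^(71/10) = 2.251e+09.
L_eq = 10·log₁₀(2.251e+09/7.3) = 84.89 dB(A).

84.9 dB(A)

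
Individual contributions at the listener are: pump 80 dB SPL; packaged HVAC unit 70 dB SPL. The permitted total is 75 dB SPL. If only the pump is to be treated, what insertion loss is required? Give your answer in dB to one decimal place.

6.7 dB

The untreated sources together contribute 10^(70/10) = 1.000e+07, i.e. 70.00 dB SPL.
The limit corresponds to 10^(75/10) = 3.162e+07; subtracting the fixed part leaves 2.162e+07 for the pump, i.e. 73.35 dB SPL.
Required insertion loss = 80 − 73.35 = 6.65 dB.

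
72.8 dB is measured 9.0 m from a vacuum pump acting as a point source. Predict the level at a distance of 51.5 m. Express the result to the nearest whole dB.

58 dB

Point-source attenuation: ΔL = 20·log₁₀(r₂/r₁) = 20·log₁₀(51.5/9.0) = 15.151 dB.
L₂ = 72.8 − 20·log₁₀(51.5/9.0) = 72.8 − 15.151 = 57.65 dB.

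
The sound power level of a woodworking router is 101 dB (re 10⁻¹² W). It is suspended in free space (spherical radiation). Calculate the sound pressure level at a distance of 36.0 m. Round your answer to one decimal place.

L_p = L_w − 10·log₁₀(4π·r²) with r = 36.0 m.
4π·r² = 1.629e+04 m², 10·log₁₀ of that is 42.118 dB.
L_p = 101 − 42.118 = 58.88 dB.

58.9 dB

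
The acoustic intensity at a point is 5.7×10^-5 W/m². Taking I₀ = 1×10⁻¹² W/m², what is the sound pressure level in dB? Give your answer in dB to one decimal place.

Dividing by I₀ shifts the exponent by 12: I/I₀ = 5.7×10^7.
L = 10·(0.7559 + 7) = 77.56 dB.

77.6 dB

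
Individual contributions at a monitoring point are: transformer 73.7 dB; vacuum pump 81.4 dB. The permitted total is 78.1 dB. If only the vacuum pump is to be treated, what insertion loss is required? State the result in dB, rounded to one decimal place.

5.3 dB

Fixed contribution from the other source: Σ 10^(L/10) = 10^(73.7/10) = 2.344e+07 (73.70 dB).
To meet 78.1 dB overall, the treated vacuum pump may contribute at most 10^(78.1/10) − 2.344e+07 = 4.112e+07, i.e. 76.14 dB.
So the vacuum pump must be reduced from 81.4 to 76.14 dB: IL = 5.26 dB.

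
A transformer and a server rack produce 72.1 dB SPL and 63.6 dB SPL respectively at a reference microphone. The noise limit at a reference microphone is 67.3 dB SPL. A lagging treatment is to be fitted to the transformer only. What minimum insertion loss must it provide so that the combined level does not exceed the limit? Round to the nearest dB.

Fixed contribution from the other source: Σ 10^(L/10) = 10^(63.6/10) = 2.291e+06 (63.60 dB SPL).
The limit corresponds to 10^(67.3/10) = 5.370e+06; subtracting the fixed part leaves 3.079e+06 for the transformer, i.e. 64.88 dB SPL.
Required insertion loss = 72.1 − 64.88 = 7.22 dB.

7 dB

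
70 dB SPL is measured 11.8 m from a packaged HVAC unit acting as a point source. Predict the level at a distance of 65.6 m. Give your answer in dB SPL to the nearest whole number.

For a point source, L₂ = L₁ − 20·log₁₀(r₂/r₁).
L₂ = 70 − 20·log₁₀(65.6/11.8) = 70 − 14.900 = 55.10 dB SPL.

55 dB SPL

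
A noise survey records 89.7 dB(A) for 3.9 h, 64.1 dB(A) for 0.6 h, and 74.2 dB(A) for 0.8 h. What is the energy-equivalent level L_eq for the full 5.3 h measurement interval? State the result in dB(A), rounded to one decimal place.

88.4 dB(A)

L_eq = 10·log₁₀[(1/T)·Σ tᵢ·10^(Lᵢ/10)] with T = 5.3 h.
Σ tᵢ·10^(Lᵢ/10) = 3.9·10^(89.7/10) + 0.6·10^(64.1/10) + 0.8·10^(74.2/10) = 3.662e+09.
L_eq = 10·log₁₀(3.662e+09/5.3) = 88.39 dB(A).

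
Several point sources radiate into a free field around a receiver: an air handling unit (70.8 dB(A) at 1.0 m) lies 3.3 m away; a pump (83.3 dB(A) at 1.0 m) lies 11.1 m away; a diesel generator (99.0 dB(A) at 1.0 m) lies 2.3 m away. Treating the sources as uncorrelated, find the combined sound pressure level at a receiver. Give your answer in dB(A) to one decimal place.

91.8 dB(A)

Propagate each source to the receiver with L = L_ref − 20·log₁₀(r/r_ref), then add intensities.
air handling unit: 70.8 − 20·log₁₀(3.3/1.0) = 70.8 − 10.37 = 60.43 dB(A).
pump: 83.3 − 20·log₁₀(11.1/1.0) = 83.3 − 20.91 = 62.39 dB(A).
diesel generator: 99.0 − 20·log₁₀(2.3/1.0) = 99.0 − 7.23 = 91.77 dB(A).
Σ 10^(L/10) = 1.504e+09 → L_total = 10·log₁₀(1.504e+09) = 91.77 dB(A).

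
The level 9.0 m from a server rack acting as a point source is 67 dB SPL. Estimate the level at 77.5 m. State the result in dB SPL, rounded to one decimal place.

48.3 dB SPL

Spherical spreading from a point source gives a 20·log₁₀(r₂/r₁) drop.
L₂ = 67 − 20·log₁₀(77.5/9.0) = 67 − 18.701 = 48.30 dB SPL.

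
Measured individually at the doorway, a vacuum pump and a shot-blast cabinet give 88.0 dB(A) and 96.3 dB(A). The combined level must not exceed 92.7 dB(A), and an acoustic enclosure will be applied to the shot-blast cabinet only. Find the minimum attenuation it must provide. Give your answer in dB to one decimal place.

The untreated sources together contribute 10^(88.0/10) = 6.310e+08, i.e. 88.00 dB(A).
To meet 92.7 dB(A) overall, the treated shot-blast cabinet may contribute at most 10^(92.7/10) − 6.310e+08 = 1.231e+09, i.e. 90.90 dB(A).
Required insertion loss = 96.3 − 90.90 = 5.40 dB.

5.4 dB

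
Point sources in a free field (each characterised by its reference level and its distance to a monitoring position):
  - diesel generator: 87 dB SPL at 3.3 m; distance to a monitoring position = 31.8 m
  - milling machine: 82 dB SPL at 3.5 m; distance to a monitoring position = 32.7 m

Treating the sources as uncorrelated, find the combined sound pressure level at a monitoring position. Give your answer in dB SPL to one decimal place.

Apply inverse-square spreading to bring every level to the receiver, then sum 10^(L/10).
diesel generator: 87 − 20·log₁₀(31.8/3.3) = 87 − 19.68 = 67.32 dB SPL.
milling machine: 82 − 20·log₁₀(32.7/3.5) = 82 − 19.41 = 62.59 dB SPL.
Σ 10^(L/10) = 7.213e+06 → L_total = 10·log₁₀(7.213e+06) = 68.58 dB SPL.

68.6 dB SPL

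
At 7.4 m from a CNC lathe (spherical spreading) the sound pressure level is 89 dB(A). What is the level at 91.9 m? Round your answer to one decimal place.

67.1 dB(A)

Point-source attenuation: ΔL = 20·log₁₀(r₂/r₁) = 20·log₁₀(91.9/7.4) = 21.882 dB.
L₂ = 89 − 20·log₁₀(91.9/7.4) = 89 − 21.882 = 67.12 dB(A).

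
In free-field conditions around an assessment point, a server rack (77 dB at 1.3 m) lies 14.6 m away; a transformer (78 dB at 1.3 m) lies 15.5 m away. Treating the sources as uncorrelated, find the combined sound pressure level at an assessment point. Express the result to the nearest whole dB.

59 dB

Apply inverse-square spreading to bring every level to the receiver, then sum 10^(L/10).
server rack: 77 − 20·log₁₀(14.6/1.3) = 77 − 21.01 = 55.99 dB.
transformer: 78 − 20·log₁₀(15.5/1.3) = 78 − 21.53 = 56.47 dB.
Σ 10^(L/10) = 8.412e+05 → L_total = 10·log₁₀(8.412e+05) = 59.25 dB.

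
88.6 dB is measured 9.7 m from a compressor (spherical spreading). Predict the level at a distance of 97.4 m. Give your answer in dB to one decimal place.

Spherical spreading from a point source gives a 20·log₁₀(r₂/r₁) drop.
L₂ = 88.6 − 20·log₁₀(97.4/9.7) = 88.6 − 20.036 = 68.56 dB.

68.6 dB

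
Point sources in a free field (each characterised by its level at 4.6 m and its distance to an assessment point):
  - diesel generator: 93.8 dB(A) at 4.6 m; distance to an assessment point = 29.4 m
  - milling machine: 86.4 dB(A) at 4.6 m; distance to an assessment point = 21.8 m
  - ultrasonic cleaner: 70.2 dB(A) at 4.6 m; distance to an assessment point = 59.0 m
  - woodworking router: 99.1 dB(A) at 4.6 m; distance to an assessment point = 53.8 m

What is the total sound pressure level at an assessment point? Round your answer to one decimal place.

Apply inverse-square spreading to bring every level to the receiver, then sum 10^(L/10).
diesel generator: 93.8 − 20·log₁₀(29.4/4.6) = 93.8 − 16.11 = 77.69 dB(A).
milling machine: 86.4 − 20·log₁₀(21.8/4.6) = 86.4 − 13.51 = 72.89 dB(A).
ultrasonic cleaner: 70.2 − 20·log₁₀(59.0/4.6) = 70.2 − 22.16 = 48.04 dB(A).
woodworking router: 99.1 − 20·log₁₀(53.8/4.6) = 99.1 − 21.36 = 77.74 dB(A).
Σ 10^(L/10) = 1.376e+08 → L_total = 10·log₁₀(1.376e+08) = 81.39 dB(A).

81.4 dB(A)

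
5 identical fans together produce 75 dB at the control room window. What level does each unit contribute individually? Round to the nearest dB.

For N identical incoherent sources L_total = L₁ + 10·log₁₀ N, so L₁ = 75 − 10·log₁₀(5) = 75 − 6.990.

68 dB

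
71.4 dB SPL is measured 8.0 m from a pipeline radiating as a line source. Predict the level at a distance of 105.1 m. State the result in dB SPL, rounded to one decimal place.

For a line source, L₂ = L₁ − 10·log₁₀(r₂/r₁).
L₂ = 71.4 − 10·log₁₀(105.1/8.0) = 71.4 − 11.185 = 60.21 dB SPL.

60.2 dB SPL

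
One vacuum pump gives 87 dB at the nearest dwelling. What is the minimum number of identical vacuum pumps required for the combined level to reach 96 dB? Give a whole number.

Need L₁ + 10·log₁₀ N ≥ 96, i.e. log₁₀ N ≥ 0.90.
N ≥ 10^(9.0/10) = 7.943, so N = 8.

8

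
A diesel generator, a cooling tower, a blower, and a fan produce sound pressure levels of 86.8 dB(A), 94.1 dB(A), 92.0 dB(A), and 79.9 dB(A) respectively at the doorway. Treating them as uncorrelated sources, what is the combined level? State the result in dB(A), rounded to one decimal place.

Incoherent sources combine by intensity addition: L_total = 10·log₁₀(Σ 10^(L_i/10)).
Σ 10^(L/10) = 10^(86.8/10) + 10^(94.1/10) + 10^(92.0/10) + 10^(79.9/10) = 4.732e+09.
L_total = 10·log₁₀(4.732e+09) = 96.75 dB(A).

96.8 dB(A)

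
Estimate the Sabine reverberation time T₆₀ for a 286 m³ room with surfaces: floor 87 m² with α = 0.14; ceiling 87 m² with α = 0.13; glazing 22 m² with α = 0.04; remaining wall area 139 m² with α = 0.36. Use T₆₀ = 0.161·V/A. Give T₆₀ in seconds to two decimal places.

0.62 s

Total absorption A = 87·0.14 + 87·0.13 + 22·0.04 + 139·0.36 = 74.41 m² sabins.
T₆₀ = 0.161·V/A = 0.161·286/74.41 = 0.619 s.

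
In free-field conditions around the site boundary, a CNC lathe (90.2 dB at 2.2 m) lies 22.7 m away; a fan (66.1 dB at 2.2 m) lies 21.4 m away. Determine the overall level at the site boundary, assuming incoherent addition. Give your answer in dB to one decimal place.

69.9 dB

Propagate each source to the receiver with L = L_ref − 20·log₁₀(r/r_ref), then add intensities.
CNC lathe: 90.2 − 20·log₁₀(22.7/2.2) = 90.2 − 20.27 = 69.93 dB.
fan: 66.1 − 20·log₁₀(21.4/2.2) = 66.1 − 19.76 = 46.34 dB.
Σ 10^(L/10) = 9.878e+06 → L_total = 10·log₁₀(9.878e+06) = 69.95 dB.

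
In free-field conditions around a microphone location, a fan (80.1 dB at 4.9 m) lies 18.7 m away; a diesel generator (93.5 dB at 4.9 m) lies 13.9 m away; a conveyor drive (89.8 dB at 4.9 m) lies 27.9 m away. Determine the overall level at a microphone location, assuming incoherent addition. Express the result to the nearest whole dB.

Apply inverse-square spreading to bring every level to the receiver, then sum 10^(L/10).
fan: 80.1 − 20·log₁₀(18.7/4.9) = 80.1 − 11.63 = 68.47 dB.
diesel generator: 93.5 − 20·log₁₀(13.9/4.9) = 93.5 − 9.06 = 84.44 dB.
conveyor drive: 89.8 − 20·log₁₀(27.9/4.9) = 89.8 − 15.11 = 74.69 dB.
Σ 10^(L/10) = 3.147e+08 → L_total = 10·log₁₀(3.147e+08) = 84.98 dB.

85 dB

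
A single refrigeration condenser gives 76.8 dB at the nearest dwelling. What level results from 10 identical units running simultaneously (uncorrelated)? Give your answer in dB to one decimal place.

86.8 dB

N identical incoherent sources raise the level by 10·log₁₀ N.
L_total = 76.8 + 10·log₁₀(10) = 76.8 + 10.000 = 86.80 dB.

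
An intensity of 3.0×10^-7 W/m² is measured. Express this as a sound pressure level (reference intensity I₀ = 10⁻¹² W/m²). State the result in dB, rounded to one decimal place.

L = 10·log₁₀(I/I₀) = 10·log₁₀(3.0×10^-7/10⁻¹²) = 10·log₁₀(3.0×10^5).
L = 10·(0.4771 + 5) = 54.77 dB.

54.8 dB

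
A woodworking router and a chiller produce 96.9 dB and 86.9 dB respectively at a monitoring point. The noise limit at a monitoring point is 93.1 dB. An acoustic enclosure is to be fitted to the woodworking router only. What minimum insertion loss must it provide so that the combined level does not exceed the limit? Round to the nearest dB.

Everything except the woodworking router sums to 10^(86.9/10) = 4.898e+08 in linear terms, 86.90 dB.
To meet 93.1 dB overall, the treated woodworking router may contribute at most 10^(93.1/10) − 4.898e+08 = 1.552e+09, i.e. 91.91 dB.
So the woodworking router must be reduced from 96.9 to 91.91 dB: IL = 4.99 dB.

5 dB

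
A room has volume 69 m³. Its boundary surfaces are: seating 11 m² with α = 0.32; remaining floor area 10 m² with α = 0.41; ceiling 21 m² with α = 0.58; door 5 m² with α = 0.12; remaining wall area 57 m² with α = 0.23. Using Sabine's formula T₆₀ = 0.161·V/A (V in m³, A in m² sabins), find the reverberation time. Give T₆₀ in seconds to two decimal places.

0.33 s

A = Σ Sᵢαᵢ = 11·0.32 + 10·0.41 + 21·0.58 + 5·0.12 + 57·0.23 = 33.51 m².
T₆₀ = 0.161 × 69 / 33.51 = 0.332 s.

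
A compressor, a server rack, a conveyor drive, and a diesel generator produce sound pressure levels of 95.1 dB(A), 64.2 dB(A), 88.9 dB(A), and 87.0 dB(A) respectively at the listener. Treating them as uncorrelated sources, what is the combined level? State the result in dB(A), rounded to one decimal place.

96.5 dB(A)

Incoherent sources combine by intensity addition: L_total = 10·log₁₀(Σ 10^(L_i/10)).
Σ 10^(L/10) = 10^(95.1/10) + 10^(64.2/10) + 10^(88.9/10) + 10^(87.0/10) = 4.516e+09.
L_total = 10·log₁₀(4.516e+09) = 96.55 dB(A).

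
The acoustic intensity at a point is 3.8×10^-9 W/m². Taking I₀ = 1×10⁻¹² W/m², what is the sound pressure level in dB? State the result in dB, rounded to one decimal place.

35.8 dB

L = 10·log₁₀(I/I₀) = 10·log₁₀(3.8×10^-9/10⁻¹²) = 10·log₁₀(3.8×10^3).
L = 10·(0.5798 + 3) = 35.80 dB.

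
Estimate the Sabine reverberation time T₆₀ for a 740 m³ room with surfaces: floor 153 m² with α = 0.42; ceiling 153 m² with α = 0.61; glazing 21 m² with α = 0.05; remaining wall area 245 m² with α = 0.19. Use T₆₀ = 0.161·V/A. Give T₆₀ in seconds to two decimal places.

A = Σ Sᵢαᵢ = 153·0.42 + 153·0.61 + 21·0.05 + 245·0.19 = 205.19 m².
T₆₀ = 0.161 × 740 / 205.19 = 0.581 s.

0.58 s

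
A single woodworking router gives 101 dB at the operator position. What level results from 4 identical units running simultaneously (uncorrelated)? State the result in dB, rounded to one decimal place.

N identical incoherent sources raise the level by 10·log₁₀ N.
L_total = 101 + 10·log₁₀(4) = 101 + 6.021 = 107.02 dB.

107.0 dB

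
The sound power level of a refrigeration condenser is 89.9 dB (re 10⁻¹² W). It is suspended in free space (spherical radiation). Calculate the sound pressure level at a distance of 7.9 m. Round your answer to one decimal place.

61.0 dB

Free-field spherical radiation: L_p = L_w − 10·log₁₀(4π·r²), r = 7.9 m.
4π·r² = 784.3 m², 10·log₁₀ of that is 28.945 dB.
L_p = 89.9 − 28.945 = 60.96 dB.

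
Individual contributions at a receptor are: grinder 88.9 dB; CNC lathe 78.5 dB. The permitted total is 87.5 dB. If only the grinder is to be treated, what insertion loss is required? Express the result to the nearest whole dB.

2 dB

The untreated sources together contribute 10^(78.5/10) = 7.079e+07, i.e. 78.50 dB.
To meet 87.5 dB overall, the treated grinder may contribute at most 10^(87.5/10) − 7.079e+07 = 4.915e+08, i.e. 86.92 dB.
Required insertion loss = 88.9 − 86.92 = 1.98 dB.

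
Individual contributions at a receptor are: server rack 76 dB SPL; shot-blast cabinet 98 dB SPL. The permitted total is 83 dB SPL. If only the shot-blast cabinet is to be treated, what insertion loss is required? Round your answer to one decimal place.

16.0 dB

Everything except the shot-blast cabinet sums to 10^(76/10) = 3.981e+07 in linear terms, 76.00 dB SPL.
To meet 83 dB SPL overall, the treated shot-blast cabinet may contribute at most 10^(83/10) − 3.981e+07 = 1.597e+08, i.e. 82.03 dB SPL.
Required insertion loss = 98 − 82.03 = 15.97 dB.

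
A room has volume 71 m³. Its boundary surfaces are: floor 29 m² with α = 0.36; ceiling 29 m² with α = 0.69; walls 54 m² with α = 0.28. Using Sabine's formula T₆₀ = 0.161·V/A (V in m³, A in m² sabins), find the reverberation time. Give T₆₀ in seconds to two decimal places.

0.25 s

Summing Sᵢαᵢ: 29·0.36 + 29·0.69 + 54·0.28 = 45.57 m².
T₆₀ = 0.161 × 71 / 45.57 = 0.251 s.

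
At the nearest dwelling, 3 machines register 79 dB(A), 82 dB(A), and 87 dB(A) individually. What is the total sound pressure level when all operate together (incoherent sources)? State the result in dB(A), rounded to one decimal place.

Incoherent sources combine by intensity addition: L_total = 10·log₁₀(Σ 10^(L_i/10)).
Σ 10^(L/10) = 10^(79/10) + 10^(82/10) + 10^(87/10) = 7.391e+08.
L_total = 10·log₁₀(7.391e+08) = 88.69 dB(A).

88.7 dB(A)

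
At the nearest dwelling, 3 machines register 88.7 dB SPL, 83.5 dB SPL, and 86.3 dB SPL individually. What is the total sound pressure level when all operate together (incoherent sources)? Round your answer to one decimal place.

Incoherent sources combine by intensity addition: L_total = 10·log₁₀(Σ 10^(L_i/10)).
Σ 10^(L/10) = 10^(88.7/10) + 10^(83.5/10) + 10^(86.3/10) = 1.392e+09.
L_total = 10·log₁₀(1.392e+09) = 91.44 dB SPL.

91.4 dB SPL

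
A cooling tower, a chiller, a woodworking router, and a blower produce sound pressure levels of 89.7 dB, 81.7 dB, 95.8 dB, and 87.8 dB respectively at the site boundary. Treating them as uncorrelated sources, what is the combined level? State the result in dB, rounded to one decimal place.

97.4 dB

Incoherent sources combine by intensity addition: L_total = 10·log₁₀(Σ 10^(L_i/10)).
Σ 10^(L/10) = 10^(89.7/10) + 10^(81.7/10) + 10^(95.8/10) + 10^(87.8/10) = 5.486e+09.
L_total = 10·log₁₀(5.486e+09) = 97.39 dB.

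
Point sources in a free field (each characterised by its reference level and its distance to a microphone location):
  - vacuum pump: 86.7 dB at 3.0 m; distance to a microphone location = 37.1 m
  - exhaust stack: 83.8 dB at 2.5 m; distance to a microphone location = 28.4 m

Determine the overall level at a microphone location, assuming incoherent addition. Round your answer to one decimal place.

66.9 dB

Propagate each source to the receiver with L = L_ref − 20·log₁₀(r/r_ref), then add intensities.
vacuum pump: 86.7 − 20·log₁₀(37.1/3.0) = 86.7 − 21.85 = 64.85 dB.
exhaust stack: 83.8 − 20·log₁₀(28.4/2.5) = 83.8 − 21.11 = 62.69 dB.
Σ 10^(L/10) = 4.917e+06 → L_total = 10·log₁₀(4.917e+06) = 66.92 dB.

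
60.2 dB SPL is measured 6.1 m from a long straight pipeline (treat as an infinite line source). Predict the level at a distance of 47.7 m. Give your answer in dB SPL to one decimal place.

Line-source attenuation: ΔL = 10·log₁₀(r₂/r₁) = 10·log₁₀(47.7/6.1) = 8.932 dB.
L₂ = 60.2 − 10·log₁₀(47.7/6.1) = 60.2 − 8.932 = 51.27 dB SPL.

51.3 dB SPL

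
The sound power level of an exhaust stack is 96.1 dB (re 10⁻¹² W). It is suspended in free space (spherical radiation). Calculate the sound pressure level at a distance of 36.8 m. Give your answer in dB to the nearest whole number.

L_p = L_w − 10·log₁₀(4π·r²) with r = 36.8 m.
4π·r² = 1.702e+04 m², 10·log₁₀ of that is 42.309 dB.
L_p = 96.1 − 42.309 = 53.79 dB.

54 dB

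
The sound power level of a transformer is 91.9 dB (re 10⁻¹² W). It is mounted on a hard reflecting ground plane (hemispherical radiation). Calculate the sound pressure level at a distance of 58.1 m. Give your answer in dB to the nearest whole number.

The power spreads over a hemisphere of area 2π·r², so L_p = L_w − 10·log₁₀(2π·r²).
2π·r² = 2.121e+04 m², 10·log₁₀ of that is 43.265 dB.
L_p = 91.9 − 43.265 = 48.63 dB.

49 dB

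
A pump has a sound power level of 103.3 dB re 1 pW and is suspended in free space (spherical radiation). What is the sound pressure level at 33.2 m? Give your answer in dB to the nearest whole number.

62 dB

The power spreads over a sphere of area 4π·r², so L_p = L_w − 10·log₁₀(4π·r²).
4π·r² = 1.385e+04 m², 10·log₁₀ of that is 41.415 dB.
L_p = 103.3 − 41.415 = 61.89 dB.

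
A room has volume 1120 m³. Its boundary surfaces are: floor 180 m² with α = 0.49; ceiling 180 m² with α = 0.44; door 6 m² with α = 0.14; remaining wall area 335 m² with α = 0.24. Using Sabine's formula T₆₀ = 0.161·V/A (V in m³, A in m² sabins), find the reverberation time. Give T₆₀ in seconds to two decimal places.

0.73 s

Total absorption A = 180·0.49 + 180·0.44 + 6·0.14 + 335·0.24 = 248.64 m² sabins.
T₆₀ = 0.161·V/A = 0.161·1120/248.64 = 0.725 s.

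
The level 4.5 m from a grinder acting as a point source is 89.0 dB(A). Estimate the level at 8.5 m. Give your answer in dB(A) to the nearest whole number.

For a point source, L₂ = L₁ − 20·log₁₀(r₂/r₁).
L₂ = 89.0 − 20·log₁₀(8.5/4.5) = 89.0 − 5.524 = 83.48 dB(A).

83 dB(A)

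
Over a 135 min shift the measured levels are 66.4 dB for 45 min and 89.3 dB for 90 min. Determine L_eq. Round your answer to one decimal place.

87.6 dB

Weight each interval's intensity by its duration and average over T = 135 min:
Σ tᵢ·10^(Lᵢ/10) = 45·10^(66.4/10) + 90·10^(89.3/10) = 7.680e+10.
L_eq = 10·log₁₀(7.680e+10/135) = 87.55 dB.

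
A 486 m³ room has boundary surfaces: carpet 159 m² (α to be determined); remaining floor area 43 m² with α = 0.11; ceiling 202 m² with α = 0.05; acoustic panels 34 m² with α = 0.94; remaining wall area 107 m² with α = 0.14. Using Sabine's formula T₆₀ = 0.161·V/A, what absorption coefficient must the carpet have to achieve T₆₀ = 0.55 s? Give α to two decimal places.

Required total absorption A = 0.161·486/0.55 = 142.27 m².
Absorption from the other surfaces = 43·0.11 + 202·0.05 + 34·0.94 + 107·0.14 = 61.77 m², so the carpet must supply 80.50 m² over 159 m².
α = 80.50/159 = 0.506.

0.51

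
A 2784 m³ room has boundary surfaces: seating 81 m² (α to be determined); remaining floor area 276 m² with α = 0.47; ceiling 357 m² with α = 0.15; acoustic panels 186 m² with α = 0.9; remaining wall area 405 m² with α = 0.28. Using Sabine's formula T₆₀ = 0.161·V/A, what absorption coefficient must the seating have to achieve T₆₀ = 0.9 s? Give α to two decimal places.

0.42

From T₆₀ = 0.161·V/A, the target T₆₀ = 0.9 s needs A = 0.161·2784/0.9 = 498.03 m².
Absorption from the other surfaces = 276·0.47 + 357·0.15 + 186·0.9 + 405·0.28 = 464.07 m², so the seating must supply 33.96 m² over 81 m².
α = 33.96/81 = 0.419.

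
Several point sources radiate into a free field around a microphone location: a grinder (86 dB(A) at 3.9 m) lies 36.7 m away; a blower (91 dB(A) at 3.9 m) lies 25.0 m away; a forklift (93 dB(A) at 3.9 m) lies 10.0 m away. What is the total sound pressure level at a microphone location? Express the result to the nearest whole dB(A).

Apply inverse-square spreading to bring every level to the receiver, then sum 10^(L/10).
grinder: 86 − 20·log₁₀(36.7/3.9) = 86 − 19.47 = 66.53 dB(A).
blower: 91 − 20·log₁₀(25.0/3.9) = 91 − 16.14 = 74.86 dB(A).
forklift: 93 − 20·log₁₀(10.0/3.9) = 93 − 8.18 = 84.82 dB(A).
Σ 10^(L/10) = 3.386e+08 → L_total = 10·log₁₀(3.386e+08) = 85.30 dB(A).

85 dB(A)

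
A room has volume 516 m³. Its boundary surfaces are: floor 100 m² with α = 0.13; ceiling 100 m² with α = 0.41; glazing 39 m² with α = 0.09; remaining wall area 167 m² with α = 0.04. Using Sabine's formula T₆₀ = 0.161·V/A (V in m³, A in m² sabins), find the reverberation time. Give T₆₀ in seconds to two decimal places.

Total absorption A = 100·0.13 + 100·0.41 + 39·0.09 + 167·0.04 = 64.19 m² sabins.
T₆₀ = 0.161 × 516 / 64.19 = 1.294 s.

1.29 s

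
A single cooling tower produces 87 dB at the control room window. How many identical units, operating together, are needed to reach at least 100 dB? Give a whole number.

The shortfall is 100 − 87 = 13.0 dB, and N units add 10·log₁₀ N, so need 10·log₁₀ N ≥ 13.0.
N ≥ 10^(13.0/10) = 19.953, so N = 20.

20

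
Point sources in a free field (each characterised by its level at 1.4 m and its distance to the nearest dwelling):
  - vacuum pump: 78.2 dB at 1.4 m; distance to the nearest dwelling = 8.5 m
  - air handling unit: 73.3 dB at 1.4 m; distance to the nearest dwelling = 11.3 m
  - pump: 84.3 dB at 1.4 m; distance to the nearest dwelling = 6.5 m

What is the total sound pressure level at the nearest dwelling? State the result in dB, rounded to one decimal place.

71.6 dB

Propagate each source to the receiver with L = L_ref − 20·log₁₀(r/r_ref), then add intensities.
vacuum pump: 78.2 − 20·log₁₀(8.5/1.4) = 78.2 − 15.67 = 62.53 dB.
air handling unit: 73.3 − 20·log₁₀(11.3/1.4) = 73.3 − 18.14 = 55.16 dB.
pump: 84.3 − 20·log₁₀(6.5/1.4) = 84.3 − 13.34 = 70.96 dB.
Σ 10^(L/10) = 1.461e+07 → L_total = 10·log₁₀(1.461e+07) = 71.65 dB.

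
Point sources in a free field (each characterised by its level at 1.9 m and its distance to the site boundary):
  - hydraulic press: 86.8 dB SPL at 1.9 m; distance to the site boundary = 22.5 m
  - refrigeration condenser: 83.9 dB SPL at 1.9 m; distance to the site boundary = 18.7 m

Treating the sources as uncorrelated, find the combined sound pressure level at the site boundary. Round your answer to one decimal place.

67.7 dB SPL

Propagate each source to the receiver with L = L_ref − 20·log₁₀(r/r_ref), then add intensities.
hydraulic press: 86.8 − 20·log₁₀(22.5/1.9) = 86.8 − 21.47 = 65.33 dB SPL.
refrigeration condenser: 83.9 − 20·log₁₀(18.7/1.9) = 83.9 − 19.86 = 64.04 dB SPL.
Σ 10^(L/10) = 5.947e+06 → L_total = 10·log₁₀(5.947e+06) = 67.74 dB SPL.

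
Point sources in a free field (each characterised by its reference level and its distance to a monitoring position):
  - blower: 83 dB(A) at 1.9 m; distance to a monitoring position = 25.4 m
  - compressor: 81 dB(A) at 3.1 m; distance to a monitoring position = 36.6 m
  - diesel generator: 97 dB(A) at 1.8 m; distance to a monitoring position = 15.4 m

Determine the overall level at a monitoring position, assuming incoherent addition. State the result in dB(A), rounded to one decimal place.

First find each source's level at the receiver (point-source: −20·log₁₀(r/r_ref)), then combine on an intensity basis.
blower: 83 − 20·log₁₀(25.4/1.9) = 83 − 22.52 = 60.48 dB(A).
compressor: 81 − 20·log₁₀(36.6/3.1) = 81 − 21.44 = 59.56 dB(A).
diesel generator: 97 − 20·log₁₀(15.4/1.8) = 97 − 18.64 = 78.36 dB(A).
Σ 10^(L/10) = 7.049e+07 → L_total = 10·log₁₀(7.049e+07) = 78.48 dB(A).

78.5 dB(A)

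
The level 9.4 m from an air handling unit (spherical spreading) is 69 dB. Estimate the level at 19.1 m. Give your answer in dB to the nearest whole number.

63 dB

Point-source attenuation: ΔL = 20·log₁₀(r₂/r₁) = 20·log₁₀(19.1/9.4) = 6.158 dB.
L₂ = 69 − 20·log₁₀(19.1/9.4) = 69 − 6.158 = 62.84 dB.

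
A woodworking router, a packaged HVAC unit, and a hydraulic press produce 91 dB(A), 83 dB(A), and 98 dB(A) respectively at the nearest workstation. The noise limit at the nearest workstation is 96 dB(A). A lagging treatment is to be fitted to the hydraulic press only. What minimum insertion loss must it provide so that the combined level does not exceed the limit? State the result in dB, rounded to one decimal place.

4.0 dB

Fixed contribution from the other sources: Σ 10^(L/10) = 10^(91/10) + 10^(83/10) = 1.458e+09 (91.64 dB(A)).
To meet 96 dB(A) overall, the treated hydraulic press may contribute at most 10^(96/10) − 1.458e+09 = 2.523e+09, i.e. 94.02 dB(A).
So the hydraulic press must be reduced from 98 to 94.02 dB(A): IL = 3.98 dB.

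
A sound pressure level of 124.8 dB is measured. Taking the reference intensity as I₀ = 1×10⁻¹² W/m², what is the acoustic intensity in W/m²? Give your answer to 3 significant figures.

3.02 W/m²

I/I₀ = 10^(124.8/10) = 3.02e+12, so I = 3.02e+12 × 10⁻¹² W/m².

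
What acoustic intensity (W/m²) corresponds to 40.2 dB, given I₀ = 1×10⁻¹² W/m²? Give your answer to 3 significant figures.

1.05e-08 W/m²

I/I₀ = 10^(40.2/10) = 1.047e+04, so I = 1.047e+04 × 10⁻¹² W/m².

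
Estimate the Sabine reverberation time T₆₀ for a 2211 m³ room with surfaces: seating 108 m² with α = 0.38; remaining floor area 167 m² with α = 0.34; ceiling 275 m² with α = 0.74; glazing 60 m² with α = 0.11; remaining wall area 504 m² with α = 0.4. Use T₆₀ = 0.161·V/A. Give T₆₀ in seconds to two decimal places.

0.70 s

A = Σ Sᵢαᵢ = 108·0.38 + 167·0.34 + 275·0.74 + 60·0.11 + 504·0.4 = 509.52 m².
T₆₀ = 0.161·V/A = 0.161·2211/509.52 = 0.699 s.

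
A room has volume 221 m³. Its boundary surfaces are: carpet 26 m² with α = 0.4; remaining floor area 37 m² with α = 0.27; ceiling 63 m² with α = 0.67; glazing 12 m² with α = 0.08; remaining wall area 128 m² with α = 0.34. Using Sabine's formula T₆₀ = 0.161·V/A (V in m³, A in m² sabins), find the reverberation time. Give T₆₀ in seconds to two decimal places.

0.33 s

Total absorption A = 26·0.4 + 37·0.27 + 63·0.67 + 12·0.08 + 128·0.34 = 107.08 m² sabins.
T₆₀ = 0.161·V/A = 0.161·221/107.08 = 0.332 s.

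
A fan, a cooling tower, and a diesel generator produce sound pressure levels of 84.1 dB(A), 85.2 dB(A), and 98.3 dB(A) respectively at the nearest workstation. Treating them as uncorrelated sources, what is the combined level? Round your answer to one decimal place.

For uncorrelated sources the intensities add, so convert each level to linear form, sum, and take 10·log₁₀ of the total.
Σ 10^(L/10) = 10^(84.1/10) + 10^(85.2/10) + 10^(98.3/10) = 7.349e+09.
L_total = 10·log₁₀(7.349e+09) = 98.66 dB(A).

98.7 dB(A)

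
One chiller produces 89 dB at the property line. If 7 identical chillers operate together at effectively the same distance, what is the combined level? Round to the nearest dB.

N identical incoherent sources raise the level by 10·log₁₀ N.
L_total = 89 + 10·log₁₀(7) = 89 + 8.451 = 97.45 dB.

97 dB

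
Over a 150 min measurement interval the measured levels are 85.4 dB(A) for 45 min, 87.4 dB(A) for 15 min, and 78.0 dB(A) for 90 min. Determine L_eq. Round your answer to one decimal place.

L_eq = 10·log₁₀[(1/T)·Σ tᵢ·10^(Lᵢ/10)] with T = 150 min.
Σ tᵢ·10^(Lᵢ/10) = 45·10^(85.4/10) + 15·10^(87.4/10) + 90·10^(78.0/10) = 2.952e+10.
L_eq = 10·log₁₀(2.952e+10/150) = 82.94 dB(A).

82.9 dB(A)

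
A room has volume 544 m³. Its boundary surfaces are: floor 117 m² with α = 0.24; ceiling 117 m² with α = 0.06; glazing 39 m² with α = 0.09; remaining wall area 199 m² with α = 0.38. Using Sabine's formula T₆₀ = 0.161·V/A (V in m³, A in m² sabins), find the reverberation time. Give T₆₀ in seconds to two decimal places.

A = Σ Sᵢαᵢ = 117·0.24 + 117·0.06 + 39·0.09 + 199·0.38 = 114.23 m².
T₆₀ = 0.161·V/A = 0.161·544/114.23 = 0.767 s.

0.77 s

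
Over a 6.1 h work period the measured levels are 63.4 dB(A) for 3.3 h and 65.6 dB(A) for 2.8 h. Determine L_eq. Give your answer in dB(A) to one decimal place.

64.5 dB(A)

L_eq = 10·log₁₀[(1/T)·Σ tᵢ·10^(Lᵢ/10)] with T = 6.1 h.
Σ tᵢ·10^(Lᵢ/10) = 3.3·10^(63.4/10) + 2.8·10^(65.6/10) = 1.739e+07.
L_eq = 10·log₁₀(1.739e+07/6.1) = 64.55 dB(A).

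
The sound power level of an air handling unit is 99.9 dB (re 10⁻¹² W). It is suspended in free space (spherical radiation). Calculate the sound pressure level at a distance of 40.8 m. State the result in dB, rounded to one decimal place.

56.7 dB

The power spreads over a sphere of area 4π·r², so L_p = L_w − 10·log₁₀(4π·r²).
4π·r² = 2.092e+04 m², 10·log₁₀ of that is 43.205 dB.
L_p = 99.9 − 43.205 = 56.69 dB.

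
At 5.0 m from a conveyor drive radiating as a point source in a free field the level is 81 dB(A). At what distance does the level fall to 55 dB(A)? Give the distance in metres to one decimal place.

For a point source L₁ − L₂ = 20·log₁₀(r₂/r₁), so r₂ = r₁·10^((L₁−L₂)/20).
r₂ = 5.0·10^((81−55)/20) = 5.0·10^(26.0/20) = 99.76 m.

99.8 m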